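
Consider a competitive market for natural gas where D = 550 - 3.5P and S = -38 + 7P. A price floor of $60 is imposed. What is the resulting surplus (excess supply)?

Equilibrium price would be P* = 56, so the floor at 60 binds.
At P = 60: D = 340, S = 382.
Surplus = 382 − 340 = 42.

Surplus = 42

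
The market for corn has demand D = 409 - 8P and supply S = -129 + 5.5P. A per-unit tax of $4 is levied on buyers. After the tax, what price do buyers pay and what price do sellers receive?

Buyers pay 1120/27, sellers receive 1012/27

Pre-tax equilibrium: P* = 1076/27, Q* = 2435/27.
Tax on buyers shifts demand to D = 409 − 8(P + 4) = 377 - 8P.
377 - 8P = -129 + 5.5P gives seller price Ps = 1012/27; buyers pay Pb = 1012/27 + 4 = 1120/27.
New quantity: Q = 409 − 8(1120/27) = 2083/27.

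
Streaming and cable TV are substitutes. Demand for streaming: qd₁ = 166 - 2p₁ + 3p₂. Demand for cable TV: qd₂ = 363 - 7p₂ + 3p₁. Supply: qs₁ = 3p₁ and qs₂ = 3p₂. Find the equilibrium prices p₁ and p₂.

Market 1: 166 - 2p₁ + 3p₂ = 3p₁ → 5p₁ - 3p₂ = 166.
Market 2: 10p₂ - 3p₁ = 363.
Eliminating p₂: 10×(1) + 3×(2) gives 41p₁ = 2749, so p₁ = 2749/41.
Back-substitute into (2): p₂ = (363 + 3×2749/41) / 10 = 2313/41.

p₁ = 2749/41, p₂ = 2313/41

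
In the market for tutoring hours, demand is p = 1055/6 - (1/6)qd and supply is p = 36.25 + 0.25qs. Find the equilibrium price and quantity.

Set the two price expressions equal: 1055/6 - (1/6)q = 36.25 + 0.25q.
1675/12 = (5/12)q, so q* = 335.
p* = 1055/6 − (1/6)(335) = 120.

p* = 120, q* = 335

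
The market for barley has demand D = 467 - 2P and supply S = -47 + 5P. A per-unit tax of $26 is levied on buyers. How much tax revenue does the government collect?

Pre-tax equilibrium: P* = 514/7, Q* = 2241/7.
Tax on buyers shifts demand to D = 467 − 2(P + 26) = 415 - 2P.
415 - 2P = -47 + 5P gives seller price Ps = 66; buyers pay Pb = 66 + 26 = 92.
New quantity: Q = 467 − 2(92) = 283.
Revenue = 26 × 283 = 7358.

Tax revenue = 7358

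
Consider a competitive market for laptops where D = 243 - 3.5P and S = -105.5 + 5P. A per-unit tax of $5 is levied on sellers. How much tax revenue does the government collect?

Tax revenue = 15165/34

Pre-tax equilibrium: P* = 41, Q* = 99.5.
Tax on sellers shifts supply to S = -105.5 + 5(P − 5) = -130.5 + 5P.
243 - 3.5P = -130.5 + 5P gives buyer price Pb = 747/17; sellers receive Ps = 747/17 − 5 = 662/17.
New quantity: Q = 243 − 3.5(747/17) = 3033/34.
Revenue = 5 × 3033/34 = 15165/34.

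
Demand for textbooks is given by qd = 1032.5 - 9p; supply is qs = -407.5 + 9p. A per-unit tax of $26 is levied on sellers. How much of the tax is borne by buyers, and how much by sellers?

Buyers bear $13, sellers bear $13

Pre-tax equilibrium: p* = 80, q* = 312.5.
Tax on sellers shifts supply to qs = -407.5 + 9(p − 26) = -641.5 + 9p.
1032.5 - 9p = -641.5 + 9p gives buyer price pb = 93; sellers receive ps = 93 − 26 = 67.
New quantity: q = 1032.5 − 9(93) = 195.5.
Buyer burden = 93 − 80 = 13; seller burden = 80 − 67 = 13.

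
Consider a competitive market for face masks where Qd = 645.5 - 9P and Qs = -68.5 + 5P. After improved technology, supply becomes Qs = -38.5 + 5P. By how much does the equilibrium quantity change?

Original equilibrium: P* = 51, Q* = 186.5.
New equilibrium: 645.5 - 9P = -38.5 + 5P, so 684 = 14P and P' = 342/7; Q' = 645.5 − 9(342/7) = 2881/14.
Change in quantity: 2881/14 − 186.5 = 135/7.

ΔQ = 135/7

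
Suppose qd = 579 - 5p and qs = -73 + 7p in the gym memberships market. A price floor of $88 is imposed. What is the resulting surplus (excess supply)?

Equilibrium price would be p* = 163/3, so the floor at 88 binds.
At p = 88: qd = 139, qs = 543.
Surplus = 543 − 139 = 404.

Surplus = 404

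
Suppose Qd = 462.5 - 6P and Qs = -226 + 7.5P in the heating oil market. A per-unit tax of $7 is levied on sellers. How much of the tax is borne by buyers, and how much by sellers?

Buyers bear 35/9, sellers bear 28/9

Pre-tax equilibrium: P* = 51, Q* = 156.5.
Tax on sellers shifts supply to Qs = -226 + 7.5(P − 7) = -278.5 + 7.5P.
462.5 - 6P = -278.5 + 7.5P gives buyer price Pb = 494/9; sellers receive Ps = 494/9 − 7 = 431/9.
New quantity: Q = 462.5 − 6(494/9) = 799/6.
Buyer burden = 494/9 − 51 = 35/9; seller burden = 51 − 431/9 = 28/9.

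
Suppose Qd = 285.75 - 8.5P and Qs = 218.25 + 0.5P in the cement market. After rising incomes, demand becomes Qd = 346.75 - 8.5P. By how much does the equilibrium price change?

Original equilibrium: P* = 7.5, Q* = 222.
New equilibrium: 346.75 - 8.5P = 218.25 + 0.5P, so 128.5 = 9P and P' = 257/18; Q' = 346.75 − 8.5(257/18) = 4057/18.
Change in price: 257/18 − 7.5 = 61/9.

ΔP = 61/9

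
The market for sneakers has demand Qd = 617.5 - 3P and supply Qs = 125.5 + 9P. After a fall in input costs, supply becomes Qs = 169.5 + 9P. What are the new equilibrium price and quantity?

P' = 112/3, Q' = 505.5

Original equilibrium: P* = 41, Q* = 494.5.
New equilibrium: 617.5 - 3P = 169.5 + 9P, so 448 = 12P and P' = 112/3; Q' = 617.5 − 3(112/3) = 505.5.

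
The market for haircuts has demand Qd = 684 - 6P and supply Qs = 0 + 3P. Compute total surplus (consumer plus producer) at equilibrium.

Equilibrium: 684 - 6P = 0 + 3P gives P* = 76, Q* = 228.
Demand choke price: P = 114; supply starts at P = 0.
CS = ½(114 − 76)(228) = 4332; PS = ½(76 − 0)(228) = 8664.

Total surplus = 12996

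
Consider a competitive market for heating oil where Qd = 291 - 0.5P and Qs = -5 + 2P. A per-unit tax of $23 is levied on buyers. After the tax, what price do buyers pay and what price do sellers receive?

Buyers pay $136.8, sellers receive $113.8

Pre-tax equilibrium: P* = 118.4, Q* = 231.8.
Tax on buyers shifts demand to Qd = 291 − 0.5(P + 23) = 279.5 - 0.5P.
279.5 - 0.5P = -5 + 2P gives seller price Ps = 113.8; buyers pay Pb = 113.8 + 23 = 136.8.
New quantity: Q = 291 − 0.5(136.8) = 222.6.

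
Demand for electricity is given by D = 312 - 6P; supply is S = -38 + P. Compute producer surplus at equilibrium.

Equilibrium: 312 - 6P = -38 + P gives P* = 50, Q* = 12.
Supply starts at P = 38 (where S = 0).
PS = ½(50 − 38)(12) = 72.

Producer surplus = 72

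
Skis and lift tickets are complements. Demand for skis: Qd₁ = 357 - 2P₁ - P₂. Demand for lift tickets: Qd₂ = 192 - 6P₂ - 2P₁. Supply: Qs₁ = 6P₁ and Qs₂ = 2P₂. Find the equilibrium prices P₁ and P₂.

P₁ = 1332/31, P₂ = 411/31

Market 1: 357 - 2P₁ - P₂ = 6P₁ → 8P₁ + P₂ = 357.
Market 2: 8P₂ + 2P₁ = 192.
Eliminating P₂: 8×(1) − 1×(2) gives 62P₁ = 2664, so P₁ = 1332/31.
Back-substitute into (2): P₂ = (192 − 2×1332/31) / 8 = 411/31.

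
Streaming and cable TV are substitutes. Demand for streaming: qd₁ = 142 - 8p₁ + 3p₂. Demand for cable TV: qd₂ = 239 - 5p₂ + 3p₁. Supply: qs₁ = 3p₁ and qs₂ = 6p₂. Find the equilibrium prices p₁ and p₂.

p₁ = 2279/112, p₂ = 3055/112

Market 1: 142 - 8p₁ + 3p₂ = 3p₁ → 11p₁ - 3p₂ = 142.
Market 2: 11p₂ - 3p₁ = 239.
Eliminating p₂: 11×(1) + 3×(2) gives 112p₁ = 2279, so p₁ = 2279/112.
Back-substitute into (2): p₂ = (239 + 3×2279/112) / 11 = 3055/112.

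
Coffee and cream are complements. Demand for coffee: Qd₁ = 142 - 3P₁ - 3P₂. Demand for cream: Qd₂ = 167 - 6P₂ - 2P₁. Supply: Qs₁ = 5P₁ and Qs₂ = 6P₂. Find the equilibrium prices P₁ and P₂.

Market 1: 142 - 3P₁ - 3P₂ = 5P₁ → 8P₁ + 3P₂ = 142.
Market 2: 12P₂ + 2P₁ = 167.
Eliminating P₂: 12×(1) − 3×(2) gives 90P₁ = 1203, so P₁ = 401/30.
Back-substitute into (2): P₂ = (167 − 2×401/30) / 12 = 526/45.

P₁ = 401/30, P₂ = 526/45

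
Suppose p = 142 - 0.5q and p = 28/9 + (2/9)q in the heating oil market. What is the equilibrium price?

Set the two price expressions equal: 142 - 0.5q = 28/9 + (2/9)q.
1250/9 = (13/18)q, so q* = 2500/13.
p* = 142 − (0.5)(2500/13) = 596/13.

p* = 596/13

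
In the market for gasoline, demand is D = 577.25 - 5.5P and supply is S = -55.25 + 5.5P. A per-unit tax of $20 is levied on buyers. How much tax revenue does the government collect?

Tax revenue = 4120

Pre-tax equilibrium: P* = 57.5, Q* = 261.
Tax on buyers shifts demand to D = 577.25 − 5.5(P + 20) = 467.25 - 5.5P.
467.25 - 5.5P = -55.25 + 5.5P gives seller price Ps = 47.5; buyers pay Pb = 47.5 + 20 = 67.5.
New quantity: Q = 577.25 − 5.5(67.5) = 206.
Revenue = 20 × 206 = 4120.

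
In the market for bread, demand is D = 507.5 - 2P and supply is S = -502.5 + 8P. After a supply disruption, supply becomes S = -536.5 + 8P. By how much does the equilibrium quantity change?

ΔQ = -6.8

Original equilibrium: P* = 101, Q* = 305.5.
New equilibrium: 507.5 - 2P = -536.5 + 8P, so 1044 = 10P and P' = 104.4; Q' = 507.5 − 2(104.4) = 298.7.
Change in quantity: 298.7 − 305.5 = -6.8.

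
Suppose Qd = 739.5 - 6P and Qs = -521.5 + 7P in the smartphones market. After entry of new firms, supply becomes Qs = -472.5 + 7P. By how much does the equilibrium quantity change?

Original equilibrium: P* = 97, Q* = 157.5.
New equilibrium: 739.5 - 6P = -472.5 + 7P, so 1212 = 13P and P' = 1212/13; Q' = 739.5 − 6(1212/13) = 4683/26.
Change in quantity: 4683/26 − 157.5 = 294/13.

ΔQ = 294/13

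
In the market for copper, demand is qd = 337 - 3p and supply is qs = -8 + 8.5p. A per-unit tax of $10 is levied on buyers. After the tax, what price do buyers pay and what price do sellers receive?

Pre-tax equilibrium: p* = 30, q* = 247.
Tax on buyers shifts demand to qd = 337 − 3(p + 10) = 307 - 3p.
307 - 3p = -8 + 8.5p gives seller price ps = 630/23; buyers pay pb = 630/23 + 10 = 860/23.
New quantity: q = 337 − 3(860/23) = 5171/23.

Buyers pay 860/23, sellers receive 630/23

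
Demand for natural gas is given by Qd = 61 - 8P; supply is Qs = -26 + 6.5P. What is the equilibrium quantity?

Q* = 13

Set Qd = Qs: 61 - 8P = -26 + 6.5P.
87 = 14.5P, so P* = 6.
Q* = 61 − 8(6) = 13.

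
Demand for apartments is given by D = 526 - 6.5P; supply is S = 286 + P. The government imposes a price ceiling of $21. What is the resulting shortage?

Shortage = 82.5

Equilibrium price would be P* = 32, so the ceiling at 21 binds.
At P = 21: D = 526 − 6.5(21) = 389.5, S = 286 + 1(21) = 307.
Shortage = 389.5 − 307 = 82.5.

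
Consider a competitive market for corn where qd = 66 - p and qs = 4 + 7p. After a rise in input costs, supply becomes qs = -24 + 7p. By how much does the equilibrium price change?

Δp = 3.5

Original equilibrium: p* = 7.75, q* = 58.25.
New equilibrium: 66 - p = -24 + 7p, so 90 = 8p and p' = 11.25; q' = 66 − 1(11.25) = 54.75.
Change in price: 11.25 − 7.75 = 3.5.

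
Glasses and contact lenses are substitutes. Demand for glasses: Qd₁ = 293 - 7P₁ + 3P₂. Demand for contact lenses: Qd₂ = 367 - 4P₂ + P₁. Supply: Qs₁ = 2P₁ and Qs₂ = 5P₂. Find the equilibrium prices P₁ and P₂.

P₁ = 623/13, P₂ = 1798/39

Market 1: 293 - 7P₁ + 3P₂ = 2P₁ → 9P₁ - 3P₂ = 293.
Market 2: 9P₂ - P₁ = 367.
Eliminating P₂: 9×(1) + 3×(2) gives 78P₁ = 3738, so P₁ = 623/13.
Back-substitute into (2): P₂ = (367 + 1×623/13) / 9 = 1798/39.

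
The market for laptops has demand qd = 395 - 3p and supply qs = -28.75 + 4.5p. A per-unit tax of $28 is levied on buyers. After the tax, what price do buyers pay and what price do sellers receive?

Pre-tax equilibrium: p* = 56.5, q* = 225.5.
Tax on buyers shifts demand to qd = 395 − 3(p + 28) = 311 - 3p.
311 - 3p = -28.75 + 4.5p gives seller price ps = 45.3; buyers pay pb = 45.3 + 28 = 73.3.
New quantity: q = 395 − 3(73.3) = 175.1.

Buyers pay $73.3, sellers receive $45.3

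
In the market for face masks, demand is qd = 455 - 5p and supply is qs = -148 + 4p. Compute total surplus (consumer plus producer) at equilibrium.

Total surplus = 3240

Equilibrium: 455 - 5p = -148 + 4p gives p* = 67, q* = 120.
Demand choke price: p = 91; supply starts at p = 37.
CS = ½(91 − 67)(120) = 1440; PS = ½(67 − 37)(120) = 1800.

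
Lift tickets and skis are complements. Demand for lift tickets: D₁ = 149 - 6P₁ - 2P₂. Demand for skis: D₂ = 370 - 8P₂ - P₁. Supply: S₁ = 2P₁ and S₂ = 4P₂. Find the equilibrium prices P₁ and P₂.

P₁ = 524/47, P₂ = 2811/94

Market 1: 149 - 6P₁ - 2P₂ = 2P₁ → 8P₁ + 2P₂ = 149.
Market 2: 12P₂ + P₁ = 370.
Eliminating P₂: 12×(1) − 2×(2) gives 94P₁ = 1048, so P₁ = 524/47.
Back-substitute into (2): P₂ = (370 − 1×524/47) / 12 = 2811/94.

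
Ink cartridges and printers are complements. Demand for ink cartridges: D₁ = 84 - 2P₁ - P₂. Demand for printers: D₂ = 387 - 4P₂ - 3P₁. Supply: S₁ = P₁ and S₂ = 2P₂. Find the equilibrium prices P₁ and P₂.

Market 1: 84 - 2P₁ - P₂ = P₁ → 3P₁ + P₂ = 84.
Market 2: 6P₂ + 3P₁ = 387.
Eliminating P₂: 6×(1) − 1×(2) gives 15P₁ = 117, so P₁ = 7.8.
Back-substitute into (2): P₂ = (387 − 3×7.8) / 6 = 60.6.

P₁ = 7.8, P₂ = 60.6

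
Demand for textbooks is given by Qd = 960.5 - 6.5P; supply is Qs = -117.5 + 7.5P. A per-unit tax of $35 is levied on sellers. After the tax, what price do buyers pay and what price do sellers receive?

Buyers pay $95.75, sellers receive $60.75

Pre-tax equilibrium: P* = 77, Q* = 460.
Tax on sellers shifts supply to Qs = -117.5 + 7.5(P − 35) = -380 + 7.5P.
960.5 - 6.5P = -380 + 7.5P gives buyer price Pb = 95.75; sellers receive Ps = 95.75 − 35 = 60.75.
New quantity: Q = 960.5 − 6.5(95.75) = 338.125.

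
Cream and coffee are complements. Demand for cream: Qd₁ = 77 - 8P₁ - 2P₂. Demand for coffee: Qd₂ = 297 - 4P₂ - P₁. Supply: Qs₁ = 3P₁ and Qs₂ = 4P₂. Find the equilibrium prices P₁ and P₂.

Market 1: 77 - 8P₁ - 2P₂ = 3P₁ → 11P₁ + 2P₂ = 77.
Market 2: 8P₂ + P₁ = 297.
Eliminating P₂: 8×(1) − 2×(2) gives 86P₁ = 22, so P₁ = 11/43.
Back-substitute into (2): P₂ = (297 − 1×11/43) / 8 = 1595/43.

P₁ = 11/43, P₂ = 1595/43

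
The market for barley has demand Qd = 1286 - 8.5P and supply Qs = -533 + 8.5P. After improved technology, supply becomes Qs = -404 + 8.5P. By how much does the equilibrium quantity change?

Original equilibrium: P* = 107, Q* = 376.5.
New equilibrium: 1286 - 8.5P = -404 + 8.5P, so 1690 = 17P and P' = 1690/17; Q' = 1286 − 8.5(1690/17) = 441.
Change in quantity: 441 − 376.5 = 64.5.

ΔQ = 64.5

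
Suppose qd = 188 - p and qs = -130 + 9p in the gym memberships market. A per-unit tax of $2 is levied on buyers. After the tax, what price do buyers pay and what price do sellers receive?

Buyers pay $33.6, sellers receive $31.6

Pre-tax equilibrium: p* = 31.8, q* = 156.2.
Tax on buyers shifts demand to qd = 188 − 1(p + 2) = 186 - p.
186 - p = -130 + 9p gives seller price ps = 31.6; buyers pay pb = 31.6 + 2 = 33.6.
New quantity: q = 188 − 1(33.6) = 154.4.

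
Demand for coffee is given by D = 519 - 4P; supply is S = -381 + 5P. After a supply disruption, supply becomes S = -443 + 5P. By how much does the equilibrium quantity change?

Original equilibrium: P* = 100, Q* = 119.
New equilibrium: 519 - 4P = -443 + 5P, so 962 = 9P and P' = 962/9; Q' = 519 − 4(962/9) = 823/9.
Change in quantity: 823/9 − 119 = -248/9.

ΔQ = -248/9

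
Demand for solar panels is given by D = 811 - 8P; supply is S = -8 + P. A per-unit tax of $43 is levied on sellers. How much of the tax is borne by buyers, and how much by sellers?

Buyers bear 43/9, sellers bear 344/9

Pre-tax equilibrium: P* = 91, Q* = 83.
Tax on sellers shifts supply to S = -8 + 1(P − 43) = -51 + P.
811 - 8P = -51 + P gives buyer price Pb = 862/9; sellers receive Ps = 862/9 − 43 = 475/9.
New quantity: Q = 811 − 8(862/9) = 403/9.
Buyer burden = 862/9 − 91 = 43/9; seller burden = 91 − 475/9 = 344/9.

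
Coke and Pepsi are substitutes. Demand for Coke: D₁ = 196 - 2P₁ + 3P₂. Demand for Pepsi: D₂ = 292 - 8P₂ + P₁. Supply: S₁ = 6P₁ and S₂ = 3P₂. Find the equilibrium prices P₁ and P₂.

P₁ = 3032/85, P₂ = 2532/85

Market 1: 196 - 2P₁ + 3P₂ = 6P₁ → 8P₁ - 3P₂ = 196.
Market 2: 11P₂ - P₁ = 292.
Eliminating P₂: 11×(1) + 3×(2) gives 85P₁ = 3032, so P₁ = 3032/85.
Back-substitute into (2): P₂ = (292 + 1×3032/85) / 11 = 2532/85.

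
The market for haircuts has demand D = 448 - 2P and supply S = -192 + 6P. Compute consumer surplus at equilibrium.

Consumer surplus = 20736

Equilibrium: 448 - 2P = -192 + 6P gives P* = 80, Q* = 288.
Demand choke price (D = 0): P = 224.
CS = ½(224 − 80)(288) = 20736.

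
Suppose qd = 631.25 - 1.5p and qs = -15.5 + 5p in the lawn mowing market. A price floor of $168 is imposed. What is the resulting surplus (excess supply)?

Equilibrium price would be p* = 99.5, so the floor at 168 binds.
At p = 168: qd = 379.25, qs = 824.5.
Surplus = 824.5 − 379.25 = 445.25.

Surplus = 445.25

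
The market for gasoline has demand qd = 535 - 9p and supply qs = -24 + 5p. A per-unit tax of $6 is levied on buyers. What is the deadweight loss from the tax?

Deadweight loss = 405/7

Pre-tax equilibrium: p* = 559/14, q* = 2459/14.
Tax on buyers shifts demand to qd = 535 − 9(p + 6) = 481 - 9p.
481 - 9p = -24 + 5p gives seller price ps = 505/14; buyers pay pb = 505/14 + 6 = 589/14.
New quantity: q = 535 − 9(589/14) = 2189/14.
DWL = ½ × 6 × (2459/14 − 2189/14) = 405/7.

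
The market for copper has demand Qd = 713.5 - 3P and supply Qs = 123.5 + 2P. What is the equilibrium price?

P* = 118

Set Qd = Qs: 713.5 - 3P = 123.5 + 2P.
590 = 5P, so P* = 118.
Q* = 713.5 − 3(118) = 359.5.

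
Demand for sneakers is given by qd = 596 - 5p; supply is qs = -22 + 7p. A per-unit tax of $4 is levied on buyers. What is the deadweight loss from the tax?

Deadweight loss = 70/3

Pre-tax equilibrium: p* = 51.5, q* = 338.5.
Tax on buyers shifts demand to qd = 596 − 5(p + 4) = 576 - 5p.
576 - 5p = -22 + 7p gives seller price ps = 299/6; buyers pay pb = 299/6 + 4 = 323/6.
New quantity: q = 596 − 5(323/6) = 1961/6.
DWL = ½ × 4 × (338.5 − 1961/6) = 70/3.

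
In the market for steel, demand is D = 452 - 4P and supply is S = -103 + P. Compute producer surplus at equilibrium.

Producer surplus = 32

Equilibrium: 452 - 4P = -103 + P gives P* = 111, Q* = 8.
Supply starts at P = 103 (where S = 0).
PS = ½(111 − 103)(8) = 32.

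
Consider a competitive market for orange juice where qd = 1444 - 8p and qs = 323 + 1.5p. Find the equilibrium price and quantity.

p* = 118, q* = 500

Set qd = qs: 1444 - 8p = 323 + 1.5p.
1121 = 9.5p, so p* = 118.
q* = 1444 − 8(118) = 500.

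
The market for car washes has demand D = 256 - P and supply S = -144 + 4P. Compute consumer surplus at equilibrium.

Consumer surplus = 15488

Equilibrium: 256 - P = -144 + 4P gives P* = 80, Q* = 176.
Demand choke price (D = 0): P = 256.
CS = ½(256 − 80)(176) = 15488.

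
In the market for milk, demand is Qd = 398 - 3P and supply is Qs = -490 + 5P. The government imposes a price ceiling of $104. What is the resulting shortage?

Shortage = 56

Equilibrium price would be P* = 111, so the ceiling at 104 binds.
At P = 104: Qd = 398 − 3(104) = 86, Qs = -490 + 5(104) = 30.
Shortage = 86 − 30 = 56.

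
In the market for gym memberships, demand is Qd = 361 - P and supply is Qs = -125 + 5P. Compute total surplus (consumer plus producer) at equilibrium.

Equilibrium: 361 - P = -125 + 5P gives P* = 81, Q* = 280.
Demand choke price: P = 361; supply starts at P = 25.
CS = ½(361 − 81)(280) = 39200; PS = ½(81 − 25)(280) = 7840.

Total surplus = 47040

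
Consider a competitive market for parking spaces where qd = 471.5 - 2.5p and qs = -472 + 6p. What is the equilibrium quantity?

q* = 194

Set qd = qs: 471.5 - 2.5p = -472 + 6p.
943.5 = 8.5p, so p* = 111.
q* = 471.5 − 2.5(111) = 194.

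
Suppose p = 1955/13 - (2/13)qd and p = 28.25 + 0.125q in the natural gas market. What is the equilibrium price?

p* = 83

Set the two price expressions equal: 1955/13 - (2/13)q = 28.25 + 0.125q.
6351/52 = (29/104)q, so q* = 438.
p* = 1955/13 − (2/13)(438) = 83.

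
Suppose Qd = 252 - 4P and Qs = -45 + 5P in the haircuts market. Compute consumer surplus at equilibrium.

Consumer surplus = 1800

Equilibrium: 252 - 4P = -45 + 5P gives P* = 33, Q* = 120.
Demand choke price (Qd = 0): P = 63.
CS = ½(63 − 33)(120) = 1800.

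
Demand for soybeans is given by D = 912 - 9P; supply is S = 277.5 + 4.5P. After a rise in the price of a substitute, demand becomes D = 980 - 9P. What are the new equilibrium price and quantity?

Original equilibrium: P* = 47, Q* = 489.
New equilibrium: 980 - 9P = 277.5 + 4.5P, so 702.5 = 13.5P and P' = 1405/27; Q' = 980 − 9(1405/27) = 1535/3.

P' = 1405/27, Q' = 1535/3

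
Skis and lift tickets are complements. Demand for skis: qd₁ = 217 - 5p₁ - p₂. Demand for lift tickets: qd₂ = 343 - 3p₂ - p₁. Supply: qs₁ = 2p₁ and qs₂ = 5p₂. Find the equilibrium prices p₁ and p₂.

p₁ = 1393/55, p₂ = 2184/55

Market 1: 217 - 5p₁ - p₂ = 2p₁ → 7p₁ + p₂ = 217.
Market 2: 8p₂ + p₁ = 343.
Eliminating p₂: 8×(1) − 1×(2) gives 55p₁ = 1393, so p₁ = 1393/55.
Back-substitute into (2): p₂ = (343 − 1×1393/55) / 8 = 2184/55.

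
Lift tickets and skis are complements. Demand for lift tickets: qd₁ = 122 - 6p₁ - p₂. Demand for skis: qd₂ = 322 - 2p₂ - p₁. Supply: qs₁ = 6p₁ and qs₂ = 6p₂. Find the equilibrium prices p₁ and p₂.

Market 1: 122 - 6p₁ - p₂ = 6p₁ → 12p₁ + p₂ = 122.
Market 2: 8p₂ + p₁ = 322.
Eliminating p₂: 8×(1) − 1×(2) gives 95p₁ = 654, so p₁ = 654/95.
Back-substitute into (2): p₂ = (322 − 1×654/95) / 8 = 3742/95.

p₁ = 654/95, p₂ = 3742/95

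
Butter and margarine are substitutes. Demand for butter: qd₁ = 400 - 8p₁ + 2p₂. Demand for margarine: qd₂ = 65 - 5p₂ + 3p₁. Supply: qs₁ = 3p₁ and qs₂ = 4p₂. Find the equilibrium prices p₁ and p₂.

p₁ = 3730/93, p₂ = 1915/93

Market 1: 400 - 8p₁ + 2p₂ = 3p₁ → 11p₁ - 2p₂ = 400.
Market 2: 9p₂ - 3p₁ = 65.
Eliminating p₂: 9×(1) + 2×(2) gives 93p₁ = 3730, so p₁ = 3730/93.
Back-substitute into (2): p₂ = (65 + 3×3730/93) / 9 = 1915/93.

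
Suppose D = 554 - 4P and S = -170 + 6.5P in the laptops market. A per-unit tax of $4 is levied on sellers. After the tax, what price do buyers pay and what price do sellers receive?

Pre-tax equilibrium: P* = 1448/21, Q* = 5842/21.
Tax on sellers shifts supply to S = -170 + 6.5(P − 4) = -196 + 6.5P.
554 - 4P = -196 + 6.5P gives buyer price Pb = 500/7; sellers receive Ps = 500/7 − 4 = 472/7.
New quantity: Q = 554 − 4(500/7) = 1878/7.

Buyers pay 500/7, sellers receive 472/7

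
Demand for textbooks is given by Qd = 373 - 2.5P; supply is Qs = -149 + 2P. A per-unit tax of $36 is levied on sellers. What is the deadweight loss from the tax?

Pre-tax equilibrium: P* = 116, Q* = 83.
Tax on sellers shifts supply to Qs = -149 + 2(P − 36) = -221 + 2P.
373 - 2.5P = -221 + 2P gives buyer price Pb = 132; sellers receive Ps = 132 − 36 = 96.
New quantity: Q = 373 − 2.5(132) = 43.
DWL = ½ × 36 × (83 − 43) = 720.

Deadweight loss = 720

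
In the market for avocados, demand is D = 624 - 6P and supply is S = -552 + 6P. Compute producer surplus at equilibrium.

Producer surplus = 108

Equilibrium: 624 - 6P = -552 + 6P gives P* = 98, Q* = 36.
Supply starts at P = 92 (where S = 0).
PS = ½(98 − 92)(36) = 108.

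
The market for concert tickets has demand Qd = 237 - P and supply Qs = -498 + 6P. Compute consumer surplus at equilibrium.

Consumer surplus = 8712

Equilibrium: 237 - P = -498 + 6P gives P* = 105, Q* = 132.
Demand choke price (Qd = 0): P = 237.
CS = ½(237 − 105)(132) = 8712.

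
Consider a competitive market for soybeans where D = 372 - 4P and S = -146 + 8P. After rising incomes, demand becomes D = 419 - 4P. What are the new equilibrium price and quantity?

Original equilibrium: P* = 259/6, Q* = 598/3.
New equilibrium: 419 - 4P = -146 + 8P, so 565 = 12P and P' = 565/12; Q' = 419 − 4(565/12) = 692/3.

P' = 565/12, Q' = 692/3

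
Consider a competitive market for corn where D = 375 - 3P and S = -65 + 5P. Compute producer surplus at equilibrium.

Equilibrium: 375 - 3P = -65 + 5P gives P* = 55, Q* = 210.
Supply starts at P = 13 (where S = 0).
PS = ½(55 − 13)(210) = 4410.

Producer surplus = 4410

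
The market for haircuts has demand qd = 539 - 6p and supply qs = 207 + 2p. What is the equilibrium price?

p* = 41.5

Set qd = qs: 539 - 6p = 207 + 2p.
332 = 8p, so p* = 41.5.
q* = 539 − 6(41.5) = 290.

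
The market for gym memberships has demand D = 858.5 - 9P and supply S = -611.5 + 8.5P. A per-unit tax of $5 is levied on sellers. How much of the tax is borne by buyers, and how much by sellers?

Pre-tax equilibrium: P* = 84, Q* = 102.5.
Tax on sellers shifts supply to S = -611.5 + 8.5(P − 5) = -654 + 8.5P.
858.5 - 9P = -654 + 8.5P gives buyer price Pb = 605/7; sellers receive Ps = 605/7 − 5 = 570/7.
New quantity: Q = 858.5 − 9(605/7) = 1129/14.
Buyer burden = 605/7 − 84 = 17/7; seller burden = 84 − 570/7 = 18/7.

Buyers bear 17/7, sellers bear 18/7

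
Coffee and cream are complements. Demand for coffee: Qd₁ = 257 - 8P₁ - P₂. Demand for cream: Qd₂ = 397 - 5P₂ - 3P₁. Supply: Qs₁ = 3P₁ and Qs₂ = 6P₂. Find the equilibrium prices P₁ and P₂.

Market 1: 257 - 8P₁ - P₂ = 3P₁ → 11P₁ + P₂ = 257.
Market 2: 11P₂ + 3P₁ = 397.
Eliminating P₂: 11×(1) − 1×(2) gives 118P₁ = 2430, so P₁ = 1215/59.
Back-substitute into (2): P₂ = (397 − 3×1215/59) / 11 = 1798/59.

P₁ = 1215/59, P₂ = 1798/59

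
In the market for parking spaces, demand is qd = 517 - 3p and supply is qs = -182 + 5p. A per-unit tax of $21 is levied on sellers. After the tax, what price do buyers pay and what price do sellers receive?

Pre-tax equilibrium: p* = 87.375, q* = 254.875.
Tax on sellers shifts supply to qs = -182 + 5(p − 21) = -287 + 5p.
517 - 3p = -287 + 5p gives buyer price pb = 100.5; sellers receive ps = 100.5 − 21 = 79.5.
New quantity: q = 517 − 3(100.5) = 215.5.

Buyers pay $100.5, sellers receive $79.5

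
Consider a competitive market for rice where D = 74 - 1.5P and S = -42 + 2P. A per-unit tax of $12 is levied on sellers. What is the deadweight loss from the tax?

Pre-tax equilibrium: P* = 232/7, Q* = 170/7.
Tax on sellers shifts supply to S = -42 + 2(P − 12) = -66 + 2P.
74 - 1.5P = -66 + 2P gives buyer price Pb = 40; sellers receive Ps = 40 − 12 = 28.
New quantity: Q = 74 − 1.5(40) = 14.
DWL = ½ × 12 × (170/7 − 14) = 432/7.

Deadweight loss = 432/7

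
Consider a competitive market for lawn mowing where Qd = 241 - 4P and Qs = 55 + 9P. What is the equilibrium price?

P* = 186/13

Set Qd = Qs: 241 - 4P = 55 + 9P.
186 = 13P, so P* = 186/13.
Q* = 241 − 4(186/13) = 2389/13.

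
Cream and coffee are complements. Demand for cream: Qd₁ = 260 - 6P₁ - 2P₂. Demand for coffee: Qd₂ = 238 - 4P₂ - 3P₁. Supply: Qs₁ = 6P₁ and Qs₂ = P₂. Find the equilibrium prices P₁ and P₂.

Market 1: 260 - 6P₁ - 2P₂ = 6P₁ → 12P₁ + 2P₂ = 260.
Market 2: 5P₂ + 3P₁ = 238.
Eliminating P₂: 5×(1) − 2×(2) gives 54P₁ = 824, so P₁ = 412/27.
Back-substitute into (2): P₂ = (238 − 3×412/27) / 5 = 346/9.

P₁ = 412/27, P₂ = 346/9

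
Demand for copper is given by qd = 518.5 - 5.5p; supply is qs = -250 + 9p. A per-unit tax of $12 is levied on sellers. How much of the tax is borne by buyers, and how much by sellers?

Buyers bear 216/29, sellers bear 132/29

Pre-tax equilibrium: p* = 53, q* = 227.
Tax on sellers shifts supply to qs = -250 + 9(p − 12) = -358 + 9p.
518.5 - 5.5p = -358 + 9p gives buyer price pb = 1753/29; sellers receive ps = 1753/29 − 12 = 1405/29.
New quantity: q = 518.5 − 5.5(1753/29) = 5395/29.
Buyer burden = 1753/29 − 53 = 216/29; seller burden = 53 − 1405/29 = 132/29.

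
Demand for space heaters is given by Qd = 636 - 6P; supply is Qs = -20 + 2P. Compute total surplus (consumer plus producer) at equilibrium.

Total surplus = 6912

Equilibrium: 636 - 6P = -20 + 2P gives P* = 82, Q* = 144.
Demand choke price: P = 106; supply starts at P = 10.
CS = ½(106 − 82)(144) = 1728; PS = ½(82 − 10)(144) = 5184.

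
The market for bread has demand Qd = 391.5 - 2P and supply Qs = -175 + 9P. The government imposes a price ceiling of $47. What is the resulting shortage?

Equilibrium price would be P* = 51.5, so the ceiling at 47 binds.
At P = 47: Qd = 391.5 − 2(47) = 297.5, Qs = -175 + 9(47) = 248.
Shortage = 297.5 − 248 = 49.5.

Shortage = 49.5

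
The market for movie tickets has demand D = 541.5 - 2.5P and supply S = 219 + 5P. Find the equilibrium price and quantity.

P* = 43, Q* = 434

Set D = S: 541.5 - 2.5P = 219 + 5P.
322.5 = 7.5P, so P* = 43.
Q* = 541.5 − 2.5(43) = 434.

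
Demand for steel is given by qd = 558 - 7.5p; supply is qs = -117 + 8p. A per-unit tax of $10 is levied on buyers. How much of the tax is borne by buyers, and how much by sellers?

Buyers bear 160/31, sellers bear 150/31

Pre-tax equilibrium: p* = 1350/31, q* = 7173/31.
Tax on buyers shifts demand to qd = 558 − 7.5(p + 10) = 483 - 7.5p.
483 - 7.5p = -117 + 8p gives seller price ps = 1200/31; buyers pay pb = 1200/31 + 10 = 1510/31.
New quantity: q = 558 − 7.5(1510/31) = 5973/31.
Buyer burden = 1510/31 − 1350/31 = 160/31; seller burden = 1350/31 − 1200/31 = 150/31.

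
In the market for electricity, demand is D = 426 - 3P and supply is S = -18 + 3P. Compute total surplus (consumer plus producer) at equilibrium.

Equilibrium: 426 - 3P = -18 + 3P gives P* = 74, Q* = 204.
Demand choke price: P = 142; supply starts at P = 6.
CS = ½(142 − 74)(204) = 6936; PS = ½(74 − 6)(204) = 6936.

Total surplus = 13872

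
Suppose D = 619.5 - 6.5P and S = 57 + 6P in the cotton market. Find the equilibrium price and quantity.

Set D = S: 619.5 - 6.5P = 57 + 6P.
562.5 = 12.5P, so P* = 45.
Q* = 619.5 − 6.5(45) = 327.

P* = 45, Q* = 327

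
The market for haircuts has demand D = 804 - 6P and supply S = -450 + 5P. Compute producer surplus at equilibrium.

Equilibrium: 804 - 6P = -450 + 5P gives P* = 114, Q* = 120.
Supply starts at P = 90 (where S = 0).
PS = ½(114 − 90)(120) = 1440.

Producer surplus = 1440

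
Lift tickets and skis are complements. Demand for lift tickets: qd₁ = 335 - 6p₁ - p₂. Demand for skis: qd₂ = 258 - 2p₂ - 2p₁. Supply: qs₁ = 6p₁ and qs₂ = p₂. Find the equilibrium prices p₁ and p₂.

p₁ = 747/34, p₂ = 1213/17

Market 1: 335 - 6p₁ - p₂ = 6p₁ → 12p₁ + p₂ = 335.
Market 2: 3p₂ + 2p₁ = 258.
Eliminating p₂: 3×(1) − 1×(2) gives 34p₁ = 747, so p₁ = 747/34.
Back-substitute into (2): p₂ = (258 − 2×747/34) / 3 = 1213/17.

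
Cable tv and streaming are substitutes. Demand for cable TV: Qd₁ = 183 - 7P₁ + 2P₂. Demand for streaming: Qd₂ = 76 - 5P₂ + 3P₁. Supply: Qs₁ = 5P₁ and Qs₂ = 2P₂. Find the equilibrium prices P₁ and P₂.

P₁ = 1433/78, P₂ = 487/26

Market 1: 183 - 7P₁ + 2P₂ = 5P₁ → 12P₁ - 2P₂ = 183.
Market 2: 7P₂ - 3P₁ = 76.
Eliminating P₂: 7×(1) + 2×(2) gives 78P₁ = 1433, so P₁ = 1433/78.
Back-substitute into (2): P₂ = (76 + 3×1433/78) / 7 = 487/26.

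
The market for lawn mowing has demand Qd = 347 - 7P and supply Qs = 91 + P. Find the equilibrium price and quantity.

Set Qd = Qs: 347 - 7P = 91 + P.
256 = 8P, so P* = 32.
Q* = 347 − 7(32) = 123.

P* = 32, Q* = 123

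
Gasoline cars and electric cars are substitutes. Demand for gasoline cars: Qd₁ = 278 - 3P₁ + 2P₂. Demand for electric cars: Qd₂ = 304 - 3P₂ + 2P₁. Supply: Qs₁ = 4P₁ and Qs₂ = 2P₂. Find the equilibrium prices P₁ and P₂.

P₁ = 1998/31, P₂ = 2684/31

Market 1: 278 - 3P₁ + 2P₂ = 4P₁ → 7P₁ - 2P₂ = 278.
Market 2: 5P₂ - 2P₁ = 304.
Eliminating P₂: 5×(1) + 2×(2) gives 31P₁ = 1998, so P₁ = 1998/31.
Back-substitute into (2): P₂ = (304 + 2×1998/31) / 5 = 2684/31.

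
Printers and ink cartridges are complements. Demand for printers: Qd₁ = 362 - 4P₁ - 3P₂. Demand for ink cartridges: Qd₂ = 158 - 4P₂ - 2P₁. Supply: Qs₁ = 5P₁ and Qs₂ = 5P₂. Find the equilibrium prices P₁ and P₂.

Market 1: 362 - 4P₁ - 3P₂ = 5P₁ → 9P₁ + 3P₂ = 362.
Market 2: 9P₂ + 2P₁ = 158.
Eliminating P₂: 9×(1) − 3×(2) gives 75P₁ = 2784, so P₁ = 37.12.
Back-substitute into (2): P₂ = (158 − 2×37.12) / 9 = 698/75.

P₁ = 37.12, P₂ = 698/75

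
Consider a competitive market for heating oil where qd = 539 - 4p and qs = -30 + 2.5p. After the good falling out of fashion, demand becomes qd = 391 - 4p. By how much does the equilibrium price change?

Δp = -296/13

Original equilibrium: p* = 1138/13, q* = 2455/13.
New equilibrium: 391 - 4p = -30 + 2.5p, so 421 = 6.5p and p' = 842/13; q' = 391 − 4(842/13) = 1715/13.
Change in price: 842/13 − 1138/13 = -296/13.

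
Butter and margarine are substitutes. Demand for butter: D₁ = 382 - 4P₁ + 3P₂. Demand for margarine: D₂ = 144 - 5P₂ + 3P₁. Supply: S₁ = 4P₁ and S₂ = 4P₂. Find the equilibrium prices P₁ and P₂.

P₁ = 430/7, P₂ = 766/21

Market 1: 382 - 4P₁ + 3P₂ = 4P₁ → 8P₁ - 3P₂ = 382.
Market 2: 9P₂ - 3P₁ = 144.
Eliminating P₂: 9×(1) + 3×(2) gives 63P₁ = 3870, so P₁ = 430/7.
Back-substitute into (2): P₂ = (144 + 3×430/7) / 9 = 766/21.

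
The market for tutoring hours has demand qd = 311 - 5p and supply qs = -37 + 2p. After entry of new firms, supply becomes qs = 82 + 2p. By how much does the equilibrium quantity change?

Original equilibrium: p* = 348/7, q* = 437/7.
New equilibrium: 311 - 5p = 82 + 2p, so 229 = 7p and p' = 229/7; q' = 311 − 5(229/7) = 1032/7.
Change in quantity: 1032/7 − 437/7 = 85.

Δq = 85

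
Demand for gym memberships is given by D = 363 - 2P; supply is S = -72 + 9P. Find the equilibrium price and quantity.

P* = 435/11, Q* = 3123/11

Set D = S: 363 - 2P = -72 + 9P.
435 = 11P, so P* = 435/11.
Q* = 363 − 2(435/11) = 3123/11.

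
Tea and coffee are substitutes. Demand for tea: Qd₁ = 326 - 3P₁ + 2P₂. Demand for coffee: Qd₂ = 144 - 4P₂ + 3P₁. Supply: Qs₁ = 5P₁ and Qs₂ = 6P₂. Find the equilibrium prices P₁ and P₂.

Market 1: 326 - 3P₁ + 2P₂ = 5P₁ → 8P₁ - 2P₂ = 326.
Market 2: 10P₂ - 3P₁ = 144.
Eliminating P₂: 10×(1) + 2×(2) gives 74P₁ = 3548, so P₁ = 1774/37.
Back-substitute into (2): P₂ = (144 + 3×1774/37) / 10 = 1065/37.

P₁ = 1774/37, P₂ = 1065/37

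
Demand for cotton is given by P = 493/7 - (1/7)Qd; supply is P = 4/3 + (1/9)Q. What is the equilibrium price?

P* = 31.5625

Set the two price expressions equal: 493/7 - (1/7)Q = 4/3 + (1/9)Q.
1451/21 = (16/63)Q, so Q* = 272.0625.
P* = 493/7 − (1/7)(272.0625) = 31.5625.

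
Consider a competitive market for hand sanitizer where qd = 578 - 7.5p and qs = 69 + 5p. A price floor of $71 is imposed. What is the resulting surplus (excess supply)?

Equilibrium price would be p* = 40.72, so the floor at 71 binds.
At p = 71: qd = 45.5, qs = 424.
Surplus = 424 − 45.5 = 378.5.

Surplus = 378.5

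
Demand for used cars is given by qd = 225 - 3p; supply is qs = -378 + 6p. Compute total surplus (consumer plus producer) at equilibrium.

Equilibrium: 225 - 3p = -378 + 6p gives p* = 67, q* = 24.
Demand choke price: p = 75; supply starts at p = 63.
CS = ½(75 − 67)(24) = 96; PS = ½(67 − 63)(24) = 48.

Total surplus = 144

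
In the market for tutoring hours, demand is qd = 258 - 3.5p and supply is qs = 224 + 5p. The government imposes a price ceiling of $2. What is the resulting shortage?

Shortage = 17

Equilibrium price would be p* = 4, so the ceiling at 2 binds.
At p = 2: qd = 258 − 3.5(2) = 251, qs = 224 + 5(2) = 234.
Shortage = 251 − 234 = 17.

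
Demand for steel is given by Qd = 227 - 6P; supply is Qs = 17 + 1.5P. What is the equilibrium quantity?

Set Qd = Qs: 227 - 6P = 17 + 1.5P.
210 = 7.5P, so P* = 28.
Q* = 227 − 6(28) = 59.

Q* = 59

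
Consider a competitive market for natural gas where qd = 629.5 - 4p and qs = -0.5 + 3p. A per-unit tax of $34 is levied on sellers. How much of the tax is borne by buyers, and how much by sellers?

Pre-tax equilibrium: p* = 90, q* = 269.5.
Tax on sellers shifts supply to qs = -0.5 + 3(p − 34) = -102.5 + 3p.
629.5 - 4p = -102.5 + 3p gives buyer price pb = 732/7; sellers receive ps = 732/7 − 34 = 494/7.
New quantity: q = 629.5 − 4(732/7) = 2957/14.
Buyer burden = 732/7 − 90 = 102/7; seller burden = 90 − 494/7 = 136/7.

Buyers bear 102/7, sellers bear 136/7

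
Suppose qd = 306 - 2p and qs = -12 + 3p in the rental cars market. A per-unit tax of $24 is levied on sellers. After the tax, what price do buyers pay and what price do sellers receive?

Buyers pay $78, sellers receive $54

Pre-tax equilibrium: p* = 63.6, q* = 178.8.
Tax on sellers shifts supply to qs = -12 + 3(p − 24) = -84 + 3p.
306 - 2p = -84 + 3p gives buyer price pb = 78; sellers receive ps = 78 − 24 = 54.
New quantity: q = 306 − 2(78) = 150.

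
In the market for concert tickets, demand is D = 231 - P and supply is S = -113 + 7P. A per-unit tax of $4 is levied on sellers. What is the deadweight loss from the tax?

Deadweight loss = 7

Pre-tax equilibrium: P* = 43, Q* = 188.
Tax on sellers shifts supply to S = -113 + 7(P − 4) = -141 + 7P.
231 - P = -141 + 7P gives buyer price Pb = 46.5; sellers receive Ps = 46.5 − 4 = 42.5.
New quantity: Q = 231 − 1(46.5) = 184.5.
DWL = ½ × 4 × (188 − 184.5) = 7.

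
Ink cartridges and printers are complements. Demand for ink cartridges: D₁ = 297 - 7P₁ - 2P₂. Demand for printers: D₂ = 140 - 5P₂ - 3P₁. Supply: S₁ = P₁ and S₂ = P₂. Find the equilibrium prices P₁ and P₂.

Market 1: 297 - 7P₁ - 2P₂ = P₁ → 8P₁ + 2P₂ = 297.
Market 2: 6P₂ + 3P₁ = 140.
Eliminating P₂: 6×(1) − 2×(2) gives 42P₁ = 1502, so P₁ = 751/21.
Back-substitute into (2): P₂ = (140 − 3×751/21) / 6 = 229/42.

P₁ = 751/21, P₂ = 229/42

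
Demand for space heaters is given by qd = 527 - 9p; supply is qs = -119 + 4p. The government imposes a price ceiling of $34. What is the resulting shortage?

Shortage = 204

Equilibrium price would be p* = 646/13, so the ceiling at 34 binds.
At p = 34: qd = 527 − 9(34) = 221, qs = -119 + 4(34) = 17.
Shortage = 221 − 17 = 204.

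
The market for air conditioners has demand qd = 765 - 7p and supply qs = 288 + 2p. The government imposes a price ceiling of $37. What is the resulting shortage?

Equilibrium price would be p* = 53, so the ceiling at 37 binds.
At p = 37: qd = 765 − 7(37) = 506, qs = 288 + 2(37) = 362.
Shortage = 506 − 362 = 144.

Shortage = 144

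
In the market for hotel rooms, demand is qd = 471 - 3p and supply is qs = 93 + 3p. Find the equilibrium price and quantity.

p* = 63, q* = 282

Set qd = qs: 471 - 3p = 93 + 3p.
378 = 6p, so p* = 63.
q* = 471 − 3(63) = 282.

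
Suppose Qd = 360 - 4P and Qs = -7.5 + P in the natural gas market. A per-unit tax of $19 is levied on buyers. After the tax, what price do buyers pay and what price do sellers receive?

Pre-tax equilibrium: P* = 73.5, Q* = 66.
Tax on buyers shifts demand to Qd = 360 − 4(P + 19) = 284 - 4P.
284 - 4P = -7.5 + P gives seller price Ps = 58.3; buyers pay Pb = 58.3 + 19 = 77.3.
New quantity: Q = 360 − 4(77.3) = 50.8.

Buyers pay $77.3, sellers receive $58.3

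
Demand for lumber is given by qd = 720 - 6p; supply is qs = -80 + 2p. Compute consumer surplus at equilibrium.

Equilibrium: 720 - 6p = -80 + 2p gives p* = 100, q* = 120.
Demand choke price (qd = 0): p = 120.
CS = ½(120 − 100)(120) = 1200.

Consumer surplus = 1200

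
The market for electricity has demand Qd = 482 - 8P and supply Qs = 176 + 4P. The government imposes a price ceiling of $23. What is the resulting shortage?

Shortage = 30

Equilibrium price would be P* = 25.5, so the ceiling at 23 binds.
At P = 23: Qd = 482 − 8(23) = 298, Qs = 176 + 4(23) = 268.
Shortage = 298 − 268 = 30.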